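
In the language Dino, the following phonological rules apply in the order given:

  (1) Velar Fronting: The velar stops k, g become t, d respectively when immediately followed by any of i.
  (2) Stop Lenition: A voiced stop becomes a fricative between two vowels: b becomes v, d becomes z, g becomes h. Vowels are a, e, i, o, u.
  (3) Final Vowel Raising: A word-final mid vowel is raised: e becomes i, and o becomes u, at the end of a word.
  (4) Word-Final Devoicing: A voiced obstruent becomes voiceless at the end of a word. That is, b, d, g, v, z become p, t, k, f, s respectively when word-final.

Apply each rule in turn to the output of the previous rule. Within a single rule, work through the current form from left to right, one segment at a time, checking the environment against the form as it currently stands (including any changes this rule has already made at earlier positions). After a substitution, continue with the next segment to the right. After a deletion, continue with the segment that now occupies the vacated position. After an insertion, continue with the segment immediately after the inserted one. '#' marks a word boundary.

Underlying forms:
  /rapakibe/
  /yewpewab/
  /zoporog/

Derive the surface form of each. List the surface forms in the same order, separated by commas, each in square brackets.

/rapakibe/:
  (1) Velar Fronting: [rapakibe] → [rapatibe]
  (2) Stop Lenition: [rapatibe] → [rapative]
  (3) Final Vowel Raising: [rapative] → [rapativi]
  (4) Word-Final Devoicing: no change — [rapativi]
/yewpewab/:
  (1) Velar Fronting: no change — [yewpewab]
  (2) Stop Lenition: no change — [yewpewab]
  (3) Final Vowel Raising: no change — [yewpewab]
  (4) Word-Final Devoicing: [yewpewab] → [yewpewap]
/zoporog/:
  (1) Velar Fronting: no change — [zoporog]
  (2) Stop Lenition: no change — [zoporog]
  (3) Final Vowel Raising: no change — [zoporog]
  (4) Word-Final Devoicing: [zoporog] → [zoporok]

[rapativi], [yewpewap], [zoporok]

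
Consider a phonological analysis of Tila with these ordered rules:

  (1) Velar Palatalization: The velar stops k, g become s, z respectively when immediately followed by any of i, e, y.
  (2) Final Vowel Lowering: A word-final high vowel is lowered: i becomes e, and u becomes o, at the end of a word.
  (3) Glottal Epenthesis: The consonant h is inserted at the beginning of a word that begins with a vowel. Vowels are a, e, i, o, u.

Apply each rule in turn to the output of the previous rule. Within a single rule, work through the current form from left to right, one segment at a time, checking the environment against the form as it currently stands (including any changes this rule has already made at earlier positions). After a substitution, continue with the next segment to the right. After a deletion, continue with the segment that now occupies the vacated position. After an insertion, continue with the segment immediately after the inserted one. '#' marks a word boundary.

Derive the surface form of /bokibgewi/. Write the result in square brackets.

[bosibzewe]

(1) Velar Palatalization: [bokibgewi] → [bosibzewi]
(2) Final Vowel Lowering: [bosibzewi] → [bosibzewe]
(3) Glottal Epenthesis: no change — [bosibzewe]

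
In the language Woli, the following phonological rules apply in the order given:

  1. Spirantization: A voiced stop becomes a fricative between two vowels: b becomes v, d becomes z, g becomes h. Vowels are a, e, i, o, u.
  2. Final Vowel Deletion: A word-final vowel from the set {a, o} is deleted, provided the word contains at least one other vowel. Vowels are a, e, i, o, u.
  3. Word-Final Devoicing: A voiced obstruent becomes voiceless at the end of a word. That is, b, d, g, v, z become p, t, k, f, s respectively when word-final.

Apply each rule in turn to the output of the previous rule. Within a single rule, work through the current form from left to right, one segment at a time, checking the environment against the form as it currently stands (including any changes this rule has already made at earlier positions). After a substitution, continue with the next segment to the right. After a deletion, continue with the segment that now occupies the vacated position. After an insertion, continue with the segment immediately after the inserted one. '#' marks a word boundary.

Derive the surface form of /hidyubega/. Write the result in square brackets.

1 Spirantization: [hidyubega] → [hidyuveha]
2 Final Vowel Deletion: [hidyuveha] → [hidyuveh]
3 Word-Final Devoicing: no change — [hidyuveh]

[hidyuveh]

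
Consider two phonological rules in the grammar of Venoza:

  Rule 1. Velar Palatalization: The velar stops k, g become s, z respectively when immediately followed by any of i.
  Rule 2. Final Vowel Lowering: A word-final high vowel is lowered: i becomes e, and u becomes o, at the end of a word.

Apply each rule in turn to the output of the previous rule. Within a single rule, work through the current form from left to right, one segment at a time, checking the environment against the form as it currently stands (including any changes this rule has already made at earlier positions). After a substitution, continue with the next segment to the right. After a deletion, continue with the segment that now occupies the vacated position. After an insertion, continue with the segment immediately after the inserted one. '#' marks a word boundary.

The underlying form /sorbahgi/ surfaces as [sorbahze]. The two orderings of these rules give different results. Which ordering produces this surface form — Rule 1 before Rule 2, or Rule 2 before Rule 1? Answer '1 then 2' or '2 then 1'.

1 then 2

Order 1 then 2:
  1 Velar Palatalization: [sorbahgi] → [sorbahzi]
  2 Final Vowel Lowering: [sorbahzi] → [sorbahze]
  result: [sorbahze]
Order 2 then 1:
  2 Final Vowel Lowering: [sorbahgi] → [sorbahge]
  1 Velar Palatalization: no change — [sorbahge]
  result: [sorbahge]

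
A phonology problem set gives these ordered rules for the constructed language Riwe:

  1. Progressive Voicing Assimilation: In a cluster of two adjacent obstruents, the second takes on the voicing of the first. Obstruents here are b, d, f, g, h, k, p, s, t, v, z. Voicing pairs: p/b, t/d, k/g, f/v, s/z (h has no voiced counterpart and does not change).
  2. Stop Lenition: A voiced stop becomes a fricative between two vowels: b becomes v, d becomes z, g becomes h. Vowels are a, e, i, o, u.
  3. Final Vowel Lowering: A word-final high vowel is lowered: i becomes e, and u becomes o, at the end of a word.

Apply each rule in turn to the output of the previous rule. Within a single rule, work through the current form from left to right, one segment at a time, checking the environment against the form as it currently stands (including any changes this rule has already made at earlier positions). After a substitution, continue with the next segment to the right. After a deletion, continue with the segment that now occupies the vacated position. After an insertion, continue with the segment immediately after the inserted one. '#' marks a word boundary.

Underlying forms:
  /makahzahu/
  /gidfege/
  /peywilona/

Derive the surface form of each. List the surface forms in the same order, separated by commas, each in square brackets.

[makahsaho], [gidvehe], [peywilona]

/makahzahu/:
  1 Progressive Voicing Assimilation: [makahzahu] → [makahsahu]
  2 Stop Lenition: no change — [makahsahu]
  3 Final Vowel Lowering: [makahsahu] → [makahsaho]
/gidfege/:
  1 Progressive Voicing Assimilation: [gidfege] → [gidvege]
  2 Stop Lenition: [gidvege] → [gidvehe]
  3 Final Vowel Lowering: no change — [gidvehe]
/peywilona/:
  1 Progressive Voicing Assimilation: no change — [peywilona]
  2 Stop Lenition: no change — [peywilona]
  3 Final Vowel Lowering: no change — [peywilona]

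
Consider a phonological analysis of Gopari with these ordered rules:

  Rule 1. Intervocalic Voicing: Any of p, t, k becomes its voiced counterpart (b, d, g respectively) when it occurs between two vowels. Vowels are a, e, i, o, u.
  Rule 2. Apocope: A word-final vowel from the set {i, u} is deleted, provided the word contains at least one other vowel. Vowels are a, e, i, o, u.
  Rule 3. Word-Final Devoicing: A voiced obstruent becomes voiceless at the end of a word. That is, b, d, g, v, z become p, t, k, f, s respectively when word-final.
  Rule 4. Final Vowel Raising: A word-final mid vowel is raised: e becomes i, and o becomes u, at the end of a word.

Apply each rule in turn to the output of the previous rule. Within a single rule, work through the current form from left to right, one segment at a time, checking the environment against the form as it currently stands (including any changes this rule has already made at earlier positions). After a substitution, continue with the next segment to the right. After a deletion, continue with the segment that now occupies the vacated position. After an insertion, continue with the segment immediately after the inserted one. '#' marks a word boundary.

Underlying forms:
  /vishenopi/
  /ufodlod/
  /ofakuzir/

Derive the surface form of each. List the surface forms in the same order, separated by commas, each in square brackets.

[vishenop], [ufodlot], [ofaguzir]

/vishenopi/:
  Rule 1 Intervocalic Voicing: [vishenopi] → [vishenobi]
  Rule 2 Apocope: [vishenobi] → [vishenob]
  Rule 3 Word-Final Devoicing: [vishenob] → [vishenop]
  Rule 4 Final Vowel Raising: no change — [vishenop]
/ufodlod/:
  Rule 1 Intervocalic Voicing: no change — [ufodlod]
  Rule 2 Apocope: no change — [ufodlod]
  Rule 3 Word-Final Devoicing: [ufodlod] → [ufodlot]
  Rule 4 Final Vowel Raising: no change — [ufodlot]
/ofakuzir/:
  Rule 1 Intervocalic Voicing: [ofakuzir] → [ofaguzir]
  Rule 2 Apocope: no change — [ofaguzir]
  Rule 3 Word-Final Devoicing: no change — [ofaguzir]
  Rule 4 Final Vowel Raising: no change — [ofaguzir]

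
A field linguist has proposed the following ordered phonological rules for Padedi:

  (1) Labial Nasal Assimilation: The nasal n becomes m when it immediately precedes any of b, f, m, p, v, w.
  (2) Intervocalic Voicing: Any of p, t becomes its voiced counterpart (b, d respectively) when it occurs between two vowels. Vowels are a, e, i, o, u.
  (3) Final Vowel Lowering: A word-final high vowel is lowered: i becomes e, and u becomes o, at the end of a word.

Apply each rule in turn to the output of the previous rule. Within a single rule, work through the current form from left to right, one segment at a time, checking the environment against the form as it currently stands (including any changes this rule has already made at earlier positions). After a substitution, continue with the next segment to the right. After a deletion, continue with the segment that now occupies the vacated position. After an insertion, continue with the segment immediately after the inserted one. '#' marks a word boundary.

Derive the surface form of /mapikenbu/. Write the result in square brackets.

(1) Labial Nasal Assimilation: [mapikenbu] → [mapikembu]
(2) Intervocalic Voicing: [mapikembu] → [mabikembu]
(3) Final Vowel Lowering: [mabikembu] → [mabikembo]

[mabikembo]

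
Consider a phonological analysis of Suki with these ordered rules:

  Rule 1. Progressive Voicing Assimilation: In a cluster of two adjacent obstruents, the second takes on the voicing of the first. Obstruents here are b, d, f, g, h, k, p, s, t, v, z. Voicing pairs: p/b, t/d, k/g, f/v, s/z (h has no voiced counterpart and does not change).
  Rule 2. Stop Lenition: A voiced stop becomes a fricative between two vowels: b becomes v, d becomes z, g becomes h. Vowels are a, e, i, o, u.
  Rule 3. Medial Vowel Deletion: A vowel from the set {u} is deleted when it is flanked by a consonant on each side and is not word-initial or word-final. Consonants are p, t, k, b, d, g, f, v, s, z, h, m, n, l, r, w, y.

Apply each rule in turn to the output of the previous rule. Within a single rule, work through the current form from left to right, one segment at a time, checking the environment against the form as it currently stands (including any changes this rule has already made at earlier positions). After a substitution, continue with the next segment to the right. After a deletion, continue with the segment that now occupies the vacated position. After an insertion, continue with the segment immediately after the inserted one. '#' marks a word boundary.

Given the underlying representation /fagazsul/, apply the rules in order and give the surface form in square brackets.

Rule 1 Progressive Voicing Assimilation: [fagazsul] → [fagazzul]
Rule 2 Stop Lenition: [fagazzul] → [fahazzul]
Rule 3 Medial Vowel Deletion: [fahazzul] → [fahazzl]

[fahazzl]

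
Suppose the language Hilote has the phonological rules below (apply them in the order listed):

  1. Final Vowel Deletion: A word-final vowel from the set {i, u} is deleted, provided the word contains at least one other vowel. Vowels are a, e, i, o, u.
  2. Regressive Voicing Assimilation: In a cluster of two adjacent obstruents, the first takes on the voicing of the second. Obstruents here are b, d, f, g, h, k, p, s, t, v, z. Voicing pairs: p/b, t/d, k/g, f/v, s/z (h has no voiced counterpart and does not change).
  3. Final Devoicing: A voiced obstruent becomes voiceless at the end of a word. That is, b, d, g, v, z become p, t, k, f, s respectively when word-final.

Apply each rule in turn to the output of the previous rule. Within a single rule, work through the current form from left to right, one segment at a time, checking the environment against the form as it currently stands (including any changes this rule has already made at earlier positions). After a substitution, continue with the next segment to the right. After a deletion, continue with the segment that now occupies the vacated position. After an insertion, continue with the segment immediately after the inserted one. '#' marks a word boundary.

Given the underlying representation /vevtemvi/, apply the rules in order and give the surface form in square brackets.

1 Final Vowel Deletion: [vevtemvi] → [vevtemv]
2 Regressive Voicing Assimilation: [vevtemv] → [veftemv]
3 Final Devoicing: [veftemv] → [veftemf]

[veftemf]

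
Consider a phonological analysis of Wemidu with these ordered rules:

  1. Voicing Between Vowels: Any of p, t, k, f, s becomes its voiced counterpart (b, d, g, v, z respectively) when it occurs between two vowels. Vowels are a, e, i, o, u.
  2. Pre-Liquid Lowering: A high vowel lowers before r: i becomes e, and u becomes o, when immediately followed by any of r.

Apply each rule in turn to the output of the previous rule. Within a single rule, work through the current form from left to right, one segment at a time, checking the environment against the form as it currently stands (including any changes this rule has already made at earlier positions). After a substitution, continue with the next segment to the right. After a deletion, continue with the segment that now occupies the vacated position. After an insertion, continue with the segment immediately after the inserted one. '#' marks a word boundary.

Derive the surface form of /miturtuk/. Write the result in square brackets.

[midortuk]

1 Voicing Between Vowels: [miturtuk] → [midurtuk]
2 Pre-Liquid Lowering: [midurtuk] → [midortuk]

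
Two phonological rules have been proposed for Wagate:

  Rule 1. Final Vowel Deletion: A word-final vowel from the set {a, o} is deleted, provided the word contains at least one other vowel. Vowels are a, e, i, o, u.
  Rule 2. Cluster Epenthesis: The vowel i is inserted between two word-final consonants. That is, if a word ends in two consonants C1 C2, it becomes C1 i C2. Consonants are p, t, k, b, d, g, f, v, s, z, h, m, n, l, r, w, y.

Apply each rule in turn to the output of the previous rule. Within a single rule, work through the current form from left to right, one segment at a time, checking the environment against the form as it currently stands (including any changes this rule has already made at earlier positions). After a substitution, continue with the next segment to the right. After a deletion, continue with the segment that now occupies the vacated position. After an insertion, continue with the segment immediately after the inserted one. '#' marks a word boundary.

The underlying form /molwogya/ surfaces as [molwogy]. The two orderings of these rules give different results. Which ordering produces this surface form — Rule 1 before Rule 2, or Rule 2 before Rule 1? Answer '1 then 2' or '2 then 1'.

Order 1 then 2:
  1 Final Vowel Deletion: [molwogya] → [molwogy]
  2 Cluster Epenthesis: [molwogy] → [molwogiy]
  result: [molwogiy]
Order 2 then 1:
  2 Cluster Epenthesis: no change — [molwogya]
  1 Final Vowel Deletion: [molwogya] → [molwogy]
  result: [molwogy]

2 then 1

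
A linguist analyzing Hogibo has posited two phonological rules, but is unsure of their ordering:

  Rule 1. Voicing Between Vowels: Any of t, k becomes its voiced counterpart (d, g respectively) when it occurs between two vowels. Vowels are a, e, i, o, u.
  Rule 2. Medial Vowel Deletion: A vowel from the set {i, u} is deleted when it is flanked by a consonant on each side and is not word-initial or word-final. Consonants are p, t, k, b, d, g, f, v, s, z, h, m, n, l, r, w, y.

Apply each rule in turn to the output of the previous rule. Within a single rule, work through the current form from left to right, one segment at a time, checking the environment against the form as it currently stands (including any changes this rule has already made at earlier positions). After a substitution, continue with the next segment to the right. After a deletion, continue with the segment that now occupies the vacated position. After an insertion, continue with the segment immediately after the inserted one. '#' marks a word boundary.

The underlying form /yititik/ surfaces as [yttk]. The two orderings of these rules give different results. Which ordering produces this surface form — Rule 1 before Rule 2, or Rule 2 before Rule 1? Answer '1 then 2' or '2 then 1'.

2 then 1

Order 1 then 2:
  1 Voicing Between Vowels: [yititik] → [yididik]
  2 Medial Vowel Deletion: [yididik] → [yddk]
  result: [yddk]
Order 2 then 1:
  2 Medial Vowel Deletion: [yititik] → [yttk]
  1 Voicing Between Vowels: no change — [yttk]
  result: [yttk]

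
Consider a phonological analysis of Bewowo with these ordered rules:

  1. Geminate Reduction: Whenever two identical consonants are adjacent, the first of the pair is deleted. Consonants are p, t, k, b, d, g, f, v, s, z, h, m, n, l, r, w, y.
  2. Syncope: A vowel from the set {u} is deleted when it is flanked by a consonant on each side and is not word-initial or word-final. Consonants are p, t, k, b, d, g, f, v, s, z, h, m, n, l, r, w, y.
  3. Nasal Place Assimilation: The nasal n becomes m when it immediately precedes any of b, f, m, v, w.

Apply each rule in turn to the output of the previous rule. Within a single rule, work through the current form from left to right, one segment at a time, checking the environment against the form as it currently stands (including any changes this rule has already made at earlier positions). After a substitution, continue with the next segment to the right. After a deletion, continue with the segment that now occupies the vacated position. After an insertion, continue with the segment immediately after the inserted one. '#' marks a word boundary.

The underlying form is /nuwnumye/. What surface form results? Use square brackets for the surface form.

1 Geminate Reduction: no change — [nuwnumye]
2 Syncope: [nuwnumye] → [nwnmye]
3 Nasal Place Assimilation: [nwnmye] → [mwmmye]

[mwmmye]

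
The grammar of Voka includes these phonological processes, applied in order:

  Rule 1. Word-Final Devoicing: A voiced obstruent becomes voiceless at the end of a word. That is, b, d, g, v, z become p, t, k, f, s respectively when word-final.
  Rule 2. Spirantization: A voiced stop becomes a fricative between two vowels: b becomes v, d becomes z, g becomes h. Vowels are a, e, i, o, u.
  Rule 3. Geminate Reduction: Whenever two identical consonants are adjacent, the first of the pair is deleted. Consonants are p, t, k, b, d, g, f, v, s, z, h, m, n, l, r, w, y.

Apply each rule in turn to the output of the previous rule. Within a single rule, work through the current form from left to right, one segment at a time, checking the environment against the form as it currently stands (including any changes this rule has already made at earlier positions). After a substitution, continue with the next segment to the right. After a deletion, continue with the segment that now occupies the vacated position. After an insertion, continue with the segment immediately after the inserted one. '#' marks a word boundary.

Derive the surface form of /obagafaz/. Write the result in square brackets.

Rule 1 Word-Final Devoicing: [obagafaz] → [obagafas]
Rule 2 Spirantization: [obagafas] → [ovahafas]
Rule 3 Geminate Reduction: no change — [ovahafas]

[ovahafas]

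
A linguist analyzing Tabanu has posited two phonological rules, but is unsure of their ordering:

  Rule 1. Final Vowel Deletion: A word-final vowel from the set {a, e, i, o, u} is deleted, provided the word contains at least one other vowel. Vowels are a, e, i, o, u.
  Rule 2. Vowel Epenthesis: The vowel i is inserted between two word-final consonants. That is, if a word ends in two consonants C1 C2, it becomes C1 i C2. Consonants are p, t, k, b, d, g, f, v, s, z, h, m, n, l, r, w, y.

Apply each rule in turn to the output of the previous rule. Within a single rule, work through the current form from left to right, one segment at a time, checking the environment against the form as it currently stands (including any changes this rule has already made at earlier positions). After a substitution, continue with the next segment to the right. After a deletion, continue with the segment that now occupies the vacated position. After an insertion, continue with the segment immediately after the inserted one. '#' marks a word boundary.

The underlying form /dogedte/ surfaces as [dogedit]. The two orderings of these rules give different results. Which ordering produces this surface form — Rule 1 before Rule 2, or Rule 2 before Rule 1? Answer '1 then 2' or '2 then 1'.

1 then 2

Order 1 then 2:
  1 Final Vowel Deletion: [dogedte] → [dogedt]
  2 Vowel Epenthesis: [dogedt] → [dogedit]
  result: [dogedit]
Order 2 then 1:
  2 Vowel Epenthesis: no change — [dogedte]
  1 Final Vowel Deletion: [dogedte] → [dogedt]
  result: [dogedt]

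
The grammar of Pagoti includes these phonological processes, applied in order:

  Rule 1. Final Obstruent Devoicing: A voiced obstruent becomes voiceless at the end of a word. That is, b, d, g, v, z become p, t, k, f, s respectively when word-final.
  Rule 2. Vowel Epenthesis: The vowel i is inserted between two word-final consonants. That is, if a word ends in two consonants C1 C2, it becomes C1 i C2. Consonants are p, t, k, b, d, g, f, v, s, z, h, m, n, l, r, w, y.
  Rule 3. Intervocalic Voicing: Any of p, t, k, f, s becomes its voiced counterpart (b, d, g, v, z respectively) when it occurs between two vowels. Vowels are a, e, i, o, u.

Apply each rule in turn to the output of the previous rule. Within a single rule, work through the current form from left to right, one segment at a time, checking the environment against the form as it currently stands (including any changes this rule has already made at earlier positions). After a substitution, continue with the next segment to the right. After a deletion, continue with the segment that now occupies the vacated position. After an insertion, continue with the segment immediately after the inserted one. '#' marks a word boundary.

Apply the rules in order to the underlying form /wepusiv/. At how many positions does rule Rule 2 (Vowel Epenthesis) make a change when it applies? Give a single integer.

Rule 1 Final Obstruent Devoicing: [wepusiv] → [wepusif]
Rule 2 Vowel Epenthesis: no change — [wepusif]
Rule 3 Intervocalic Voicing: [wepusif] → [webuzif]
Rule Rule 2 changed 0 position(s).

0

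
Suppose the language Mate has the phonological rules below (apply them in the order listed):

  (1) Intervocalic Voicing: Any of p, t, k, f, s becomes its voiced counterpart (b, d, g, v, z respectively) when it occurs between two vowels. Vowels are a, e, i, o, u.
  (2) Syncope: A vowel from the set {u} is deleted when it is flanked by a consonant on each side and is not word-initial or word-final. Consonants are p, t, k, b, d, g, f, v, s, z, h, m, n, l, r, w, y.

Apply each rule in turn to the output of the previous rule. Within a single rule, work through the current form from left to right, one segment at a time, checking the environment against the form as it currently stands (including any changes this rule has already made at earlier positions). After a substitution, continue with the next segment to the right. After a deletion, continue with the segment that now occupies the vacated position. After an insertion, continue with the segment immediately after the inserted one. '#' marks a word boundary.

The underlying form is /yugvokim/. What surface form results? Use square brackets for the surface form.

[ygvogim]

(1) Intervocalic Voicing: [yugvokim] → [yugvogim]
(2) Syncope: [yugvogim] → [ygvogim]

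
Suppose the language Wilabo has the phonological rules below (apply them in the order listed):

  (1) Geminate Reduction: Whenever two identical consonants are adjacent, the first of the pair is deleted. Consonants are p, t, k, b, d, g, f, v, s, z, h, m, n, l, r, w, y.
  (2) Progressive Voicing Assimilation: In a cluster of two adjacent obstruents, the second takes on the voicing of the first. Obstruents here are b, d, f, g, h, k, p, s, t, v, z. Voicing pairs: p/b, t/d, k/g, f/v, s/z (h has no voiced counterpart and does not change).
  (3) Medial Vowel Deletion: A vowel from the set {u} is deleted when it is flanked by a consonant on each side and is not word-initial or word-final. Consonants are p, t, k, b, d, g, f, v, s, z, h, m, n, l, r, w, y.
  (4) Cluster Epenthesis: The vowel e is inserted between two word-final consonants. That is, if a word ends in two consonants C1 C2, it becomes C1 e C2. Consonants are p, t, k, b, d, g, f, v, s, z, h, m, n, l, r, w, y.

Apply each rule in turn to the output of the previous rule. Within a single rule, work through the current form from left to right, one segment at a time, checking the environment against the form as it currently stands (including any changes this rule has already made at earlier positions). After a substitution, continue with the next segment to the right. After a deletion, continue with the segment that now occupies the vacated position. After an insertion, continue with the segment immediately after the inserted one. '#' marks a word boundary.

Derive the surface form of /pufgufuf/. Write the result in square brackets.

(1) Geminate Reduction: no change — [pufgufuf]
(2) Progressive Voicing Assimilation: [pufgufuf] → [pufkufuf]
(3) Medial Vowel Deletion: [pufkufuf] → [pfkff]
(4) Cluster Epenthesis: [pfkff] → [pfkfef]

[pfkfef]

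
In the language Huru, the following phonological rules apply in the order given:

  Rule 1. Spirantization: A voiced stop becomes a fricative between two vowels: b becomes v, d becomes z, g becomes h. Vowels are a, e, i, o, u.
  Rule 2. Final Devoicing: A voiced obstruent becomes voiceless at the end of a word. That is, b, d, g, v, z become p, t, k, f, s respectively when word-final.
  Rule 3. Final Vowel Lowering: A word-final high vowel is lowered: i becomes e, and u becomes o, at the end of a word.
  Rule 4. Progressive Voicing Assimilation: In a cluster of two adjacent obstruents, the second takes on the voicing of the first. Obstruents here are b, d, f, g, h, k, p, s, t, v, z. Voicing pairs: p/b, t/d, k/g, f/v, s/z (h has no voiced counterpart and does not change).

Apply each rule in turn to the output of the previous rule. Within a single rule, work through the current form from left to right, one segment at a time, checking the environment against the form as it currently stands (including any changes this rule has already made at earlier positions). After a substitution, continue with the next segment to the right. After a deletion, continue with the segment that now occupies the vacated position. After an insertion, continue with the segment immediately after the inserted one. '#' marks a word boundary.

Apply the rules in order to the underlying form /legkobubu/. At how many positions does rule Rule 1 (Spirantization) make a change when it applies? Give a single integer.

2

Rule 1 Spirantization: [legkobubu] → [legkovuvu]
Rule 2 Final Devoicing: no change — [legkovuvu]
Rule 3 Final Vowel Lowering: [legkovuvu] → [legkovuvo]
Rule 4 Progressive Voicing Assimilation: [legkovuvo] → [leggovuvo]
Rule Rule 1 changed 2 position(s).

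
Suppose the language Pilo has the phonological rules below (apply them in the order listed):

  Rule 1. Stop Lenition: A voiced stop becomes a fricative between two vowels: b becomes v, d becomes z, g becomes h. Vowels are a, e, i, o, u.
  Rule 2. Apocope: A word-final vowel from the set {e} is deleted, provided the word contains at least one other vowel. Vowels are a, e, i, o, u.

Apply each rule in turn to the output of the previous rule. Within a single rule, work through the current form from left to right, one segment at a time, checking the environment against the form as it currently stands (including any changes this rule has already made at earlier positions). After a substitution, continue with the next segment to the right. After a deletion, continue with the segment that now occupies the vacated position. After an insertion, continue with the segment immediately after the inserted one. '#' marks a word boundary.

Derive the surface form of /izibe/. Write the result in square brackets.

Rule 1 Stop Lenition: [izibe] → [izive]
Rule 2 Apocope: [izive] → [iziv]

[iziv]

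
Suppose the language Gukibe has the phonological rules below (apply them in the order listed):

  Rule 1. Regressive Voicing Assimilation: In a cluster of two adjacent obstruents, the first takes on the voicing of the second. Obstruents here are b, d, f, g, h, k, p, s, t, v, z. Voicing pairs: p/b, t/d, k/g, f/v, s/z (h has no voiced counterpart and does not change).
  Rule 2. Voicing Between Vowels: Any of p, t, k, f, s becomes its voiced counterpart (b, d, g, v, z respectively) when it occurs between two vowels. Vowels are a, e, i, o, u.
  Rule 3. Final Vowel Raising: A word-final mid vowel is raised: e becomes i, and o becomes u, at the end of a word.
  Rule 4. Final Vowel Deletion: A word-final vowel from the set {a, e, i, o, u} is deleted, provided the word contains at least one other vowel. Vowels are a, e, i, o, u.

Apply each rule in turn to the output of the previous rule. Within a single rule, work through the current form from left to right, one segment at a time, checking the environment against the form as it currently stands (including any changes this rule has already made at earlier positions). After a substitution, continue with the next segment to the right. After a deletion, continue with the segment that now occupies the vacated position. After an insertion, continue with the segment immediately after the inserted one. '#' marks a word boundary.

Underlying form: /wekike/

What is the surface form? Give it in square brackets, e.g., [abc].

Rule 1 Regressive Voicing Assimilation: no change — [wekike]
Rule 2 Voicing Between Vowels: [wekike] → [wegige]
Rule 3 Final Vowel Raising: [wegige] → [wegigi]
Rule 4 Final Vowel Deletion: [wegigi] → [wegig]

[wegig]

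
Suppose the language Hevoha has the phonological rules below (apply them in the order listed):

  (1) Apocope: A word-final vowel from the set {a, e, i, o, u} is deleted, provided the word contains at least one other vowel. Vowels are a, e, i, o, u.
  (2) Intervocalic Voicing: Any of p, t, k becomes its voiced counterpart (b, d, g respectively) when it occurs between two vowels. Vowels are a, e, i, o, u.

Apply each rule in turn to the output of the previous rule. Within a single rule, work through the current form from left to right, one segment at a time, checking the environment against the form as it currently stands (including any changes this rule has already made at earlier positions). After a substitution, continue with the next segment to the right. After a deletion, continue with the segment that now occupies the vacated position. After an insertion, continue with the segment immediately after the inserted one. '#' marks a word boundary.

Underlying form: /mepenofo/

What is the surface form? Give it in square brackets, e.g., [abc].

[mebenof]

(1) Apocope: [mepenofo] → [mepenof]
(2) Intervocalic Voicing: [mepenof] → [mebenof]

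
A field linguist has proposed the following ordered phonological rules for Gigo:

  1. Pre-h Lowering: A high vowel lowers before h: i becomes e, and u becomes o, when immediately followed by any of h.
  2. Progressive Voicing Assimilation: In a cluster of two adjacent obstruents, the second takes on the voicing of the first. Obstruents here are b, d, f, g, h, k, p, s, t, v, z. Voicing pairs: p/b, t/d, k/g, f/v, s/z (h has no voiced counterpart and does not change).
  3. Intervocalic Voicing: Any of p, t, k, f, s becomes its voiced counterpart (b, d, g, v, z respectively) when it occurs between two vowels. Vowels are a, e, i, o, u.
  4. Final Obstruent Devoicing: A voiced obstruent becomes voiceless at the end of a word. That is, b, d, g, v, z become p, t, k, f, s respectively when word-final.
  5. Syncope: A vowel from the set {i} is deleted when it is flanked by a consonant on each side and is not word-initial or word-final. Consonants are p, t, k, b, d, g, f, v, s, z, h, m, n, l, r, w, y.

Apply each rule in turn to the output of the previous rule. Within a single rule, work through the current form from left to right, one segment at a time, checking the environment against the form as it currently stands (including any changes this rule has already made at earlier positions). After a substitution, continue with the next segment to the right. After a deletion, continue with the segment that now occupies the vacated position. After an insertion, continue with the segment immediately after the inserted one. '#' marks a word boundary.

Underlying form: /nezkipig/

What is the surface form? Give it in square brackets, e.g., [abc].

[nezgbk]

1 Pre-h Lowering: no change — [nezkipig]
2 Progressive Voicing Assimilation: [nezkipig] → [nezgipig]
3 Intervocalic Voicing: [nezgipig] → [nezgibig]
4 Final Obstruent Devoicing: [nezgibig] → [nezgibik]
5 Syncope: [nezgibik] → [nezgbk]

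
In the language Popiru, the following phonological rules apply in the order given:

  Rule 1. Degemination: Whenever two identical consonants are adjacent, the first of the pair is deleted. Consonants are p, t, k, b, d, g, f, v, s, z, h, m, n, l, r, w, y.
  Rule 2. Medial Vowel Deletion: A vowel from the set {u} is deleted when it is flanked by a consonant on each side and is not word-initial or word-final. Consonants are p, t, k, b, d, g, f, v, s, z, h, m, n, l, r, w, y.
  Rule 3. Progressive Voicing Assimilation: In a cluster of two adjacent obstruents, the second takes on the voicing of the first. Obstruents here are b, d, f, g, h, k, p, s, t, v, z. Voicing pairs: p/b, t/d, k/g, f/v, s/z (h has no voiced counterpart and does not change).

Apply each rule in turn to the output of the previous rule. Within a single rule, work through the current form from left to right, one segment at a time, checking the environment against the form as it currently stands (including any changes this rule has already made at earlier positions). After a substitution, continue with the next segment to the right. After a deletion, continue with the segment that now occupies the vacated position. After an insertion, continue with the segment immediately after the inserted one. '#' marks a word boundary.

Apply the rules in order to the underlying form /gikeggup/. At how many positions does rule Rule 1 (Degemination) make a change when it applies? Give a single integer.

Rule 1 Degemination: [gikeggup] → [gikegup]
Rule 2 Medial Vowel Deletion: [gikegup] → [gikegp]
Rule 3 Progressive Voicing Assimilation: [gikegp] → [gikegb]
Rule Rule 1 changed 1 position(s).

1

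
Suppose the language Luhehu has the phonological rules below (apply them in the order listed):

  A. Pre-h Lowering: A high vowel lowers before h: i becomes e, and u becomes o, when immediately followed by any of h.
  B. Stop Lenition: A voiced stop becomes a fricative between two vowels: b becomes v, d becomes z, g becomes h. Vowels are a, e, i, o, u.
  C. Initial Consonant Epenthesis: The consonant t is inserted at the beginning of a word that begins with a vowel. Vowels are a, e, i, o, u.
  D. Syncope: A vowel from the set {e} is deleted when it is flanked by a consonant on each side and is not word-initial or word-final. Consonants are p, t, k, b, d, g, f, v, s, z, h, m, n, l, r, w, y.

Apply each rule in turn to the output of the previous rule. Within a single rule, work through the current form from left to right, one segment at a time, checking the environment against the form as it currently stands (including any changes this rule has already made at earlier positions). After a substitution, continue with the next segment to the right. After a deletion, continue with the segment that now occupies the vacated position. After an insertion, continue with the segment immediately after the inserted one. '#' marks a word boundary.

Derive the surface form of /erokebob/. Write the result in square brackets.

[trokvob]

A Pre-h Lowering: no change — [erokebob]
B Stop Lenition: [erokebob] → [erokevob]
C Initial Consonant Epenthesis: [erokevob] → [terokevob]
D Syncope: [terokevob] → [trokvob]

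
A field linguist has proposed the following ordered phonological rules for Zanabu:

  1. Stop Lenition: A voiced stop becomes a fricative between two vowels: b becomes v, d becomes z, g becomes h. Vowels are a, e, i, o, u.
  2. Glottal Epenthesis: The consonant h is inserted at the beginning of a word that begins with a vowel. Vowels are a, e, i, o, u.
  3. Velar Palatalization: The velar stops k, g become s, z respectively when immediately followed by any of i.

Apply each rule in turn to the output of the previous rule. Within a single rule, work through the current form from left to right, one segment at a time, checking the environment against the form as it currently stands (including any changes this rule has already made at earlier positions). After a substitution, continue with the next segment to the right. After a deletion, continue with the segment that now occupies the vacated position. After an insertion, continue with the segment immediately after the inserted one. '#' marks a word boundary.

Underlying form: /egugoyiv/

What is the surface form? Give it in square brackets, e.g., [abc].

[hehuhoyiv]

1 Stop Lenition: [egugoyiv] → [ehuhoyiv]
2 Glottal Epenthesis: [ehuhoyiv] → [hehuhoyiv]
3 Velar Palatalization: no change — [hehuhoyiv]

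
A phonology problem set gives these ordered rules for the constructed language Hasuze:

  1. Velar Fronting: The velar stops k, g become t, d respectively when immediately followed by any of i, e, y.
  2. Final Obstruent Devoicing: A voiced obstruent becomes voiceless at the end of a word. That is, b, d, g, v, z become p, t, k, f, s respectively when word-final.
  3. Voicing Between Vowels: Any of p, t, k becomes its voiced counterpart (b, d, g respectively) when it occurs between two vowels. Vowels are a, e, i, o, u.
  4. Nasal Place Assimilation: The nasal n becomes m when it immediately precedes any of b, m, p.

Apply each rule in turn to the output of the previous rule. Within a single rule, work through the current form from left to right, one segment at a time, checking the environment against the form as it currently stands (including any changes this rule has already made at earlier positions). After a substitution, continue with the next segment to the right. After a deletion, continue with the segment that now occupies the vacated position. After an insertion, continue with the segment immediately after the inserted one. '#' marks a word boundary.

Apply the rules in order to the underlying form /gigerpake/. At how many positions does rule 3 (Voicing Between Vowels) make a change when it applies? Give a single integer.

1 Velar Fronting: [gigerpake] → [diderpate]
2 Final Obstruent Devoicing: no change — [diderpate]
3 Voicing Between Vowels: [diderpate] → [diderpade]
4 Nasal Place Assimilation: no change — [diderpade]
Rule 3 changed 1 position(s).

1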